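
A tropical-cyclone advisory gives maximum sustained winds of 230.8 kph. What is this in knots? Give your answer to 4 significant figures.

124.6 kt

1 km/h = 0.539957 kt, so 230.8 × 0.539957 = 124.6 kt.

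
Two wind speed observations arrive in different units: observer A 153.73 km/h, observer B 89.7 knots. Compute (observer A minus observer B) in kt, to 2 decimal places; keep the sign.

-6.69 kt

observer A: 153.73 km/h = 83.0076 kt.
Difference: 83.0076 − 89.7000 = -6.69 kt.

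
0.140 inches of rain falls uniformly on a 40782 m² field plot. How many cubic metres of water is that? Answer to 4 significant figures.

145.0 cubic metres

Depth: 0.140 in × 25.4 = 3.556 mm.
1 mm over 1 m² is 1 L, so volume = 3.556 × 40782 = 145020.79 L = 145.0 m³.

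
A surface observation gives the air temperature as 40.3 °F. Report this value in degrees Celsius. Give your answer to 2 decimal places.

°C = (°F − 32) × 5/9 = (40.3 − 32) / 1.8 = 4.61 °C.

4.61 °C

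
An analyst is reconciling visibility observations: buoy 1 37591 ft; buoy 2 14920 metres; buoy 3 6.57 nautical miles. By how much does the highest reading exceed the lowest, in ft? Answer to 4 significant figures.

buoy 2: 14920 m = 48950.13 ft.
buoy 3: 6.57 nmi = 39920.08 ft.
Spread: 48950.13 − 37591.00 = 11360 ft.

11360 ft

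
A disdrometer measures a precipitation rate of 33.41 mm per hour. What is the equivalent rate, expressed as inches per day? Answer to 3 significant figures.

33.41 mm/hour × 0.0393701 in/mm × 24 hour/day = 31.6 in/day.

31.6 in/day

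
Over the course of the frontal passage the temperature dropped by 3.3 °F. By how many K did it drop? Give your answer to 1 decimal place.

For a temperature change the 32° offset cancels: ΔK = 3.3 × 0.5556 = 1.8 K.

1.8 K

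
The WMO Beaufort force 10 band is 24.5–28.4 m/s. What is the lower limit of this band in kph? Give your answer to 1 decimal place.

24.5–28.4 m/s × 3.6 = 88.2–102.2 km/h.

88.2 km/h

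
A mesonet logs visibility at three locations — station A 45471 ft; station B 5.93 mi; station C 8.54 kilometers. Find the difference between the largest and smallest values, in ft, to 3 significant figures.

17500 ft

station B: 5.93 SM = 31310.40 ft.
station C: 8.54 km = 28018.37 ft.
Spread: 45471.00 − 28018.37 = 17500 ft.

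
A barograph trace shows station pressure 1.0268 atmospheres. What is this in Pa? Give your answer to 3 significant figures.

1 atm = 101325 Pa, so 1.0268 × 101325 = 104000 Pa.

104000 Pa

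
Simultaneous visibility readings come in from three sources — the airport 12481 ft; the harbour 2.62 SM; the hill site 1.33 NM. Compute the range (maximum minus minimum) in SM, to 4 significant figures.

the airport: 12481 ft = 2.36383 SM.
the hill site: 1.33 nmi = 1.53054 SM.
Spread: 2.62000 − 1.53054 = 1.089 SM.

1.089 SM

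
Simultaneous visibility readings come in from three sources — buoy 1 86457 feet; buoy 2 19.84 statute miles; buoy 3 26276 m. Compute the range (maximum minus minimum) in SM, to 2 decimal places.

buoy 1: 86457 ft = 16.3744 SM.
buoy 3: 26276 m = 16.3271 SM.
Spread: 19.8400 − 16.3271 = 3.51 SM.

3.51 SM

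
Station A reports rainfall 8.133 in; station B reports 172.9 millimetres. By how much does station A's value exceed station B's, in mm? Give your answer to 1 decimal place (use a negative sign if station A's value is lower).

33.7 mm

station A: 8.133 in = 206.578 mm.
Difference: 206.578 − 172.900 = 33.7 mm.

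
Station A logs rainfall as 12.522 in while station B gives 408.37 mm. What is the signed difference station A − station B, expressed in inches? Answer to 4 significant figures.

station B: 408.37 mm = 16.07756 in.
Difference: 12.52200 − 16.07756 = -3.556 in.

-3.556 in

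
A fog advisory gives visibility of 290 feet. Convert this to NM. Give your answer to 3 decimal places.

0.048 nmi

1 ft = 0.000164579 nmi, so 290 × 0.000164579 = 0.048 nmi.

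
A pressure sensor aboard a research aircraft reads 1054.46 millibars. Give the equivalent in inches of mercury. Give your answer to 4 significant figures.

1 mb = 0.02953 inHg, so 1054.46 × 0.02953 = 31.14 inHg.

31.14 inHg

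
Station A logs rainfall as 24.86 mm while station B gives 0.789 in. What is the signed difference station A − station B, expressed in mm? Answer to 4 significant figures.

4.819 mm

station B: 0.789 in = 20.04060 mm.
Difference: 24.86000 − 20.04060 = 4.819 mm.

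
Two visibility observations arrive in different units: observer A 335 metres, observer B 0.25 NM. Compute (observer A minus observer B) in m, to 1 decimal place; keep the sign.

observer B: 0.25 nmi = 463.000 m.
Difference: 335.000 − 463.000 = -128.0 m.

-128.0 m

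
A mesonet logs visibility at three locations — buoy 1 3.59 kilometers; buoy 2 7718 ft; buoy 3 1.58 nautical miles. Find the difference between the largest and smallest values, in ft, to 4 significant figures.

buoy 1: 3.59 km = 11778.22 ft.
buoy 3: 1.58 nmi = 9600.26 ft.
Spread: 11778.22 − 7718.00 = 4060 ft.

4060 ft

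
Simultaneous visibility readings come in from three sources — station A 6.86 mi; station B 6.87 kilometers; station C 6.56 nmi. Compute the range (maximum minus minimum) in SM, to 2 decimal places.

3.28 SM

station B: 6.87 km = 4.2688 SM.
station C: 6.56 nmi = 7.5491 SM.
Spread: 7.5491 − 4.2688 = 3.28 SM.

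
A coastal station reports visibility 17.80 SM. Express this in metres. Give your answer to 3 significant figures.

1 SM = 1609.34 m, so 17.80 × 1609.34 = 28600 m.

28600 m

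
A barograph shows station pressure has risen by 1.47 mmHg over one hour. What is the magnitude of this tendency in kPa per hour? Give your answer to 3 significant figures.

0.196 kPa per hour

1.47 mmHg / 1 h × 0.133322 kPa/mmHg = 0.196 kPa/h.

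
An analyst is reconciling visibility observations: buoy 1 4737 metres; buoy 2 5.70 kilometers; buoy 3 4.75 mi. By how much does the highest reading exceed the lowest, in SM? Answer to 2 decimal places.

1.81 SM

buoy 1: 4737 m = 2.9434 SM.
buoy 2: 5.70 km = 3.5418 SM.
Spread: 4.7500 − 2.9434 = 1.81 SM.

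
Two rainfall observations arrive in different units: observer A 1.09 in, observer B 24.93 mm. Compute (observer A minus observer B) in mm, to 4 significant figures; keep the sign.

observer A: 1.09 in = 27.68600 mm.
Difference: 27.68600 − 24.93000 = 2.756 mm.

2.756 mm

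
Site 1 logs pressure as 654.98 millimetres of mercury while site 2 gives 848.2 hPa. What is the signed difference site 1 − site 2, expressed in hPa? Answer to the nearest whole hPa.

site 1: 654.98 mmHg = 873.23 hPa.
Difference: 873.23 − 848.20 = 25 hPa.

25 hPa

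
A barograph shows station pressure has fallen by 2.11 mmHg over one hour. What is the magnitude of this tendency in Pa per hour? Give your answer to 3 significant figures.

281 Pa per hour

2.11 mmHg / 1 h × 133.322 Pa/mmHg = 281 Pa/h.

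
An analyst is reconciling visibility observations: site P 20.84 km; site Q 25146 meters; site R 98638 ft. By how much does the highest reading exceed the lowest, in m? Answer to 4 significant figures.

9225 m

site P: 20.84 km = 20840.00 m.
site R: 98638 ft = 30064.86 m.
Spread: 30064.86 − 20840.00 = 9225 m.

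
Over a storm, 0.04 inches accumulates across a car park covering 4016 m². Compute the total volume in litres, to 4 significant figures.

4080 litres

Depth: 0.04 in × 25.4 = 1.016 mm.
1 mm over 1 m² is 1 L, so volume = 1.016 × 4016 = 4080.256 L ≈ 4080 L.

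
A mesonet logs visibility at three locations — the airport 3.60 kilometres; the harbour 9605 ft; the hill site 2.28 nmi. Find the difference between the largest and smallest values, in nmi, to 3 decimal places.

0.699 nmi

the airport: 3.60 km = 1.94384 nmi.
the harbour: 9605 ft = 1.58078 nmi.
Spread: 2.28000 − 1.58078 = 0.699 nmi.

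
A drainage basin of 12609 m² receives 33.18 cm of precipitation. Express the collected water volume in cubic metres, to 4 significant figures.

Depth: 33.18 cm × 10 = 331.8 mm.
1 mm over 1 m² is 1 L, so volume = 331.8 × 12609 = 4183666.2 L = 4184 m³.

4184 cubic metres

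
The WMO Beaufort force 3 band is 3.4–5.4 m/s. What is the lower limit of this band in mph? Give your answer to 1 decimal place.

7.6 mph

3.4–5.4 m/s × 2.237 = 7.6–12.1 mph.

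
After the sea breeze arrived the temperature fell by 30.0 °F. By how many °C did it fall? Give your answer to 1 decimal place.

A change of 1 °C equals a change of 1.8 °F: Δ°C = 30.0 × 0.5556 = 16.7 °C.

16.7 °C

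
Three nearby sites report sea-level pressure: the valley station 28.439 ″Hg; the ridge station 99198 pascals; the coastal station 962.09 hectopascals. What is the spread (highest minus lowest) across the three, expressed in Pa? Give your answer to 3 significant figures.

the valley station: 28.439 inHg = 96305.52 Pa.
the coastal station: 962.09 hPa = 96209.00 Pa.
Spread: 99198.00 − 96209.00 = 2990 Pa.

2990 Pa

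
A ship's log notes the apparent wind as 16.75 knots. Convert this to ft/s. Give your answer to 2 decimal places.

1 kt = 1.68781 ft/s, so 16.75 × 1.68781 = 28.27 ft/s.

28.27 ft/s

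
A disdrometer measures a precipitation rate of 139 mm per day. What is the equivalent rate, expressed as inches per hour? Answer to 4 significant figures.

0.2280 in/hour

139 mm/day × 0.0393701 in/mm × 0.0416667 day/hour = 0.2280 in/hour.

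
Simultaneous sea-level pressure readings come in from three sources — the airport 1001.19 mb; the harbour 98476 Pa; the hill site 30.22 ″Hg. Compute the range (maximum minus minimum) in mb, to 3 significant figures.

the harbour: 98476 Pa = 984.760 mb.
the hill site: 30.22 inHg = 1023.367 mb.
Spread: 1023.367 − 984.760 = 38.6 mb.

38.6 mb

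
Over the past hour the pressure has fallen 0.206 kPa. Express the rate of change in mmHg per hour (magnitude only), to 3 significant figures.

1.55 mmHg per hour

0.206 kPa / 1 h × 7.50062 mmHg/kPa = 1.55 mmHg/h.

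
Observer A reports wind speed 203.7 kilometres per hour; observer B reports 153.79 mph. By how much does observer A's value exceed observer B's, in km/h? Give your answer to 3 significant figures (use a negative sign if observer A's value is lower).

observer B: 153.79 mph = 247.501 km/h.
Difference: 203.700 − 247.501 = -43.8 km/h.

-43.8 km/h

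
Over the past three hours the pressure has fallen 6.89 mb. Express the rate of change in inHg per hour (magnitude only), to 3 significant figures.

0.0678 inHg per hour

6.89 mb / 3 h × 0.02953 inHg/mb = 0.0678 inHg/h.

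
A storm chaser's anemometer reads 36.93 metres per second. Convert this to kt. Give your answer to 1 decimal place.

1 m/s = 1.94384 kt, so 36.93 × 1.94384 = 71.8 kt.

71.8 kt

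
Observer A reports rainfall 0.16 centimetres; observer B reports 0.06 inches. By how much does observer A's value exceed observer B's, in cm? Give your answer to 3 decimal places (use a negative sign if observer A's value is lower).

0.008 cm

observer B: 0.06 in = 0.15240 cm.
Difference: 0.16000 − 0.15240 = 0.008 cm.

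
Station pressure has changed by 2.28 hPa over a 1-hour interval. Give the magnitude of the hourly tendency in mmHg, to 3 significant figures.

1.71 mmHg per hour

2.28 hPa / 1 h × 0.750062 mmHg/hPa = 1.71 mmHg/h.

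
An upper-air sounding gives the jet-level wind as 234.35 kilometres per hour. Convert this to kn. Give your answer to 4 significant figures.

126.5 kt

1 km/h = 0.539957 kt, so 234.35 × 0.539957 = 126.5 kt.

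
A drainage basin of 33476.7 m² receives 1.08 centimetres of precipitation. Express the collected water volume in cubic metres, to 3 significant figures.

362 cubic metres

Depth: 1.08 cm × 10 = 10.8 mm.
1 mm over 1 m² is 1 L, so volume = 10.8 × 33476.7 = 361548.36 L = 362 m³.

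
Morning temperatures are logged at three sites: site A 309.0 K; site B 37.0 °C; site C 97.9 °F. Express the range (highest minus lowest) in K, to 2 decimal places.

site A: 309.0 K = 35.850 °C.
site C: 97.9 °F = 36.611 °C.
Spread: 37.000 − 35.850 = 1.150 °C.

1.15 K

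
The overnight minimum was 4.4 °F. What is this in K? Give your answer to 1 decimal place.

First to °C: -15.33 °C.
Then to K: 257.8 K.

257.8 K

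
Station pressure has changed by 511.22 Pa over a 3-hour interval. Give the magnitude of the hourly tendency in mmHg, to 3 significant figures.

511.22 Pa / 3 h × 0.00750062 mmHg/Pa = 1.28 mmHg/h.

1.28 mmHg per hour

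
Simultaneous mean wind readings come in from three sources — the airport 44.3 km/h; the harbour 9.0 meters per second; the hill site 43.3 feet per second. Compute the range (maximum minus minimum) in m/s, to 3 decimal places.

the airport: 44.3 km/h = 12.30556 m/s.
the hill site: 43.3 ft/s = 13.19784 m/s.
Spread: 13.19784 − 9.00000 = 4.198 m/s.

4.198 m/s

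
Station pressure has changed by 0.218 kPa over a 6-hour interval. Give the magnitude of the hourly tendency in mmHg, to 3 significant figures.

0.273 mmHg per hour

0.218 kPa / 6 h × 7.50062 mmHg/kPa = 0.273 mmHg/h.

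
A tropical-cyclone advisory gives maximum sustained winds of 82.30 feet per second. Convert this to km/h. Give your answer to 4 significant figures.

1 ft/s = 1.09728 km/h, so 82.30 × 1.09728 = 90.31 km/h.

90.31 km/h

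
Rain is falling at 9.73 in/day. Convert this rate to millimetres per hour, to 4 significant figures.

10.30 mm/hour

9.73 in/day × 25.4 mm/in × 0.0416667 day/hour = 10.30 mm/hour.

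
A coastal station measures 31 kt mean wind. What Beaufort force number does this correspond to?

31 kt lies in the Beaufort 7 band (near gale, 28–33 kt).

Beaufort force 7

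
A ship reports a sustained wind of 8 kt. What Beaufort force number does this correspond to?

Beaufort force 3

8 kt lies in the Beaufort 3 band (gentle breeze, 7–10 kt).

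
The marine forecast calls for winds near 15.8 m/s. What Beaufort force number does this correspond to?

Beaufort force 7

15.8 m/s lies in the Beaufort 7 band (near gale, 13.9–17.1 m/s).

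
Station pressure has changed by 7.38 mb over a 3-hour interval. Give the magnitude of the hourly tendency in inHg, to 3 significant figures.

0.0726 inHg per hour

7.38 mb / 3 h × 0.02953 inHg/mb = 0.0726 inHg/h.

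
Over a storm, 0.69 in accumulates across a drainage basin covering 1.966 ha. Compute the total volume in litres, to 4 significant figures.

Depth: 0.69 in × 25.4 = 17.526 mm.
Area: 1.966 ha = 19660 m².
1 mm over 1 m² is 1 L, so volume = 17.526 × 19660 = 344561.16 L ≈ 344600 L.

344600 litres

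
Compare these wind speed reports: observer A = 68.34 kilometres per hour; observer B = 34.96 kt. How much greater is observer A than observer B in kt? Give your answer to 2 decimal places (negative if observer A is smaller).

observer A: 68.34 km/h = 36.9006 kt.
Difference: 36.9006 − 34.9600 = 1.94 kt.

1.94 kt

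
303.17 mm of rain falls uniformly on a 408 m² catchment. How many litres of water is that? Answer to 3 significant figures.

1 mm over 1 m² is 1 L, so volume = 303.17 × 408 = 123693.36 L ≈ 124000 L.

124000 litres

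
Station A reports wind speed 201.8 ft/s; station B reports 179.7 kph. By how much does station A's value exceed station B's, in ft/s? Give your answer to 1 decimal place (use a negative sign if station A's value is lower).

38.0 ft/s

station B: 179.7 km/h = 163.769 ft/s.
Difference: 201.800 − 163.769 = 38.0 ft/s.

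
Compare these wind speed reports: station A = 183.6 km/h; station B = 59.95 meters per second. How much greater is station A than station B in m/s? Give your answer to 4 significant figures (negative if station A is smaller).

station A: 183.6 km/h = 51.00000 m/s.
Difference: 51.00000 − 59.95000 = -8.950 m/s.

-8.950 m/s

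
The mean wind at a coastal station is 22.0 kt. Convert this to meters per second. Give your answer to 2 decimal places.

11.32 m/s

1 kt = 0.514444 m/s, so 22.0 × 0.514444 = 11.32 m/s.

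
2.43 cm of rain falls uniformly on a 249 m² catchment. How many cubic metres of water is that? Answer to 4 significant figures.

6.051 cubic metres

Depth: 2.43 cm × 10 = 24.3 mm.
1 mm over 1 m² is 1 L, so volume = 24.3 × 249 = 6050.7 L = 6.051 m³.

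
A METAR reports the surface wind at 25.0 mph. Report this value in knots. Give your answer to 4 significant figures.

1 mph = 0.868976 kt, so 25.0 × 0.868976 = 21.72 kt.

21.72 kt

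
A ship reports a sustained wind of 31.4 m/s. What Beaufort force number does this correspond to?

Beaufort force 11

31.4 m/s lies in the Beaufort 11 band (violent storm, 28.5–32.6 m/s).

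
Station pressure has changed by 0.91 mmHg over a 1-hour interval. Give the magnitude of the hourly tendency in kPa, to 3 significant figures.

0.91 mmHg / 1 h × 0.133322 kPa/mmHg = 0.121 kPa/h.

0.121 kPa per hour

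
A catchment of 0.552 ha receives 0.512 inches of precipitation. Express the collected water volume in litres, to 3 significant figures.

71800 litres

Depth: 0.512 in × 25.4 = 13.0048 mm.
Area: 0.552 ha = 5520 m².
1 mm over 1 m² is 1 L, so volume = 13.0048 × 5520 = 71786.496 L ≈ 71800 L.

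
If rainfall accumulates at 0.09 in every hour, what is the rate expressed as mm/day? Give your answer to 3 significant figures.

54.9 mm/day

0.09 in/hour × 25.4 mm/in × 24 hour/day = 54.9 mm/day.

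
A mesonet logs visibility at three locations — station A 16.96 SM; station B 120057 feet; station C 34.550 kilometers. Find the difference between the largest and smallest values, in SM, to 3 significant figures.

5.78 SM

station B: 120057 ft = 22.7381 SM.
station C: 34.550 km = 21.4684 SM.
Spread: 22.7381 − 16.9600 = 5.78 SM.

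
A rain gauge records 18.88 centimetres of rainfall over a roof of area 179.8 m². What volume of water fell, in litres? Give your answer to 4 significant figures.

33950 litres

Depth: 18.88 cm × 10 = 188.8 mm.
1 mm over 1 m² is 1 L, so volume = 188.8 × 179.8 = 33946.24 L ≈ 33950 L.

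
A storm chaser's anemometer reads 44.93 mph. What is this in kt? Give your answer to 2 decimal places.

1 mph = 0.868976 kt, so 44.93 × 0.868976 = 39.04 kt.

39.04 kt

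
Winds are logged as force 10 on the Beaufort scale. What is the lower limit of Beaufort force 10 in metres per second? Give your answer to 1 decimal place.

24.5 m/s

Beaufort 10 (storm) spans 24.5–28.4 m/s.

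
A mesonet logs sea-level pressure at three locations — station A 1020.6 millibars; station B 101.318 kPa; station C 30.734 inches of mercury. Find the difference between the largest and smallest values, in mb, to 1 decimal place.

27.6 mb

station B: 101.318 kPa = 1013.180 mb.
station C: 30.734 inHg = 1040.773 mb.
Spread: 1040.773 − 1013.180 = 27.6 mb.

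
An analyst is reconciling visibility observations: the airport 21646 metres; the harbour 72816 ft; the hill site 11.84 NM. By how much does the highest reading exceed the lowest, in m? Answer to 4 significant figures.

the harbour: 72816 ft = 22194.317 m.
the hill site: 11.84 nmi = 21927.680 m.
Spread: 22194.317 − 21646.000 = 548.3 m.

548.3 m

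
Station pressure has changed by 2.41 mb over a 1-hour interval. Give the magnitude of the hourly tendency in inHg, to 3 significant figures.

0.0712 inHg per hour

2.41 mb / 1 h × 0.02953 inHg/mb = 0.0712 inHg/h.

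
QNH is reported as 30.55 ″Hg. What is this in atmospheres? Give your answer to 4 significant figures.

1 inHg = 0.0334211 atm, so 30.55 × 0.0334211 = 1.021 atm.

1.021 atm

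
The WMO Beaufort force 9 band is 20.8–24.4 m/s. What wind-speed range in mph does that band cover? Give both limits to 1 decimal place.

46.5 to 54.6 mph

20.8–24.4 m/s × 2.237 = 46.5–54.6 mph.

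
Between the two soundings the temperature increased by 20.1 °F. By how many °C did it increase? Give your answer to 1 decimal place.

Converting a difference, only the 9/5 scale factor applies: Δ°C = 20.1 × 0.5556 = 11.2 °C.

11.2 °C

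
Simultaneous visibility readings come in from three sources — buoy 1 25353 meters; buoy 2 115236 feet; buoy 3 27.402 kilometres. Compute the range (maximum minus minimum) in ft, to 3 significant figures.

buoy 1: 25353 m = 83179.13 ft.
buoy 3: 27.402 km = 89901.57 ft.
Spread: 115236.00 − 83179.13 = 32100 ft.

32100 ft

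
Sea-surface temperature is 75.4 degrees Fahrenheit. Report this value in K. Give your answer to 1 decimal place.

297.3 K

First to °C: 24.11 °C.
Then to K: 297.3 K.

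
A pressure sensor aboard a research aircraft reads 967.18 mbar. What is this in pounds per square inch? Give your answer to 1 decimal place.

14.0 psi

1 mb = 0.0145038 psi, so 967.18 × 0.0145038 = 14.0 psi.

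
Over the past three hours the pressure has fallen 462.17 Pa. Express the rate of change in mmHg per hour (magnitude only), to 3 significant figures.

1.16 mmHg per hour

462.17 Pa / 3 h × 0.00750062 mmHg/Pa = 1.16 mmHg/h.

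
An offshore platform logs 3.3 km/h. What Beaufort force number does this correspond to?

Beaufort force 1

3.3 km/h = 0.9 m/s, which is Beaufort 1 (light air, 0.3–1.5 m/s).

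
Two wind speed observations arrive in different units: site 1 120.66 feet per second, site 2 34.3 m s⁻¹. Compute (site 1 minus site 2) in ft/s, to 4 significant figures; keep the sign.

8.127 ft/s

site 2: 34.3 m/s = 112.53281 ft/s.
Difference: 120.66000 − 112.53281 = 8.127 ft/s.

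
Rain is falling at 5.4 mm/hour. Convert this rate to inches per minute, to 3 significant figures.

5.4 mm/hour × 0.0393701 in/mm × 0.0166667 hour/minute = 0.00354 in/minute.

0.00354 in/minute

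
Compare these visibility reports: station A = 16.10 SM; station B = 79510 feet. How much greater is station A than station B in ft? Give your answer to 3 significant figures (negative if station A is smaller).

station A: 16.10 SM = 85008.00 ft.
Difference: 85008.00 − 79510.00 = 5500 ft.

5500 ft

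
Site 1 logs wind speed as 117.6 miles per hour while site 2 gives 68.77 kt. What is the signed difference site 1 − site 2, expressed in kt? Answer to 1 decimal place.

33.4 kt

site 1: 117.6 mph = 102.192 kt.
Difference: 102.192 − 68.770 = 33.4 kt.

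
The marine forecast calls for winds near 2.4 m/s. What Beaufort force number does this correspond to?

2.4 m/s lies in the Beaufort 2 band (light breeze, 1.6–3.3 m/s).

Beaufort force 2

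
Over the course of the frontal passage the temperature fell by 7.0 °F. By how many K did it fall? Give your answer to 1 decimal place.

3.9 K

Converting a difference, only the 9/5 scale factor applies: ΔK = 7.0 × 0.5556 = 3.9 K.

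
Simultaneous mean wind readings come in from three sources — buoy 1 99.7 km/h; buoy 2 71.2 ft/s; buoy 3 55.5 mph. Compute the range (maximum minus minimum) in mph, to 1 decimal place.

buoy 1: 99.7 km/h = 61.951 mph.
buoy 2: 71.2 ft/s = 48.545 mph.
Spread: 61.951 − 48.545 = 13.4 mph.

13.4 mph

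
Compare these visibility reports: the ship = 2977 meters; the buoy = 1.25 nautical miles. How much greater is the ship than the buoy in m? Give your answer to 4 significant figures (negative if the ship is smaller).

662.0 m

the buoy: 1.25 nmi = 2315.000 m.
Difference: 2977.000 − 2315.000 = 662.0 m.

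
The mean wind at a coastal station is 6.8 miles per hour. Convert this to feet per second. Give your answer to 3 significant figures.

9.97 ft/s

1 mph = 1.46667 ft/s, so 6.8 × 1.46667 = 9.97 ft/s.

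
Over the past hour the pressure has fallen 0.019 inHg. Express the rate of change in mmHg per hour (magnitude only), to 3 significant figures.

0.019 inHg / 1 h × 25.4 mmHg/inHg = 0.483 mmHg/h.

0.483 mmHg per hour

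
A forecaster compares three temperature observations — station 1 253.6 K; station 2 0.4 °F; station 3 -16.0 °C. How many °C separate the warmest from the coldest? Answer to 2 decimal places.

3.55 °C

station 1: 253.6 K = -19.550 °C.
station 2: 0.4 °F = -17.556 °C.
Spread: (-16.000) − (-19.550) = 3.550 °C.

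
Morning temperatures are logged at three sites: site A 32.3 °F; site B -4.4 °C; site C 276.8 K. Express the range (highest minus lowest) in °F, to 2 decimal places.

site A: 32.3 °F = 0.167 °C.
site C: 276.8 K = 3.650 °C.
Spread: 3.650 − (-4.400) = 8.050 °C = 14.49 °F.

14.49 °F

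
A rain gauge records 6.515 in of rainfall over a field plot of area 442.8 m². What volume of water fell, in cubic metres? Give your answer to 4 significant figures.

Depth: 6.515 in × 25.4 = 165.481 mm.
1 mm over 1 m² is 1 L, so volume = 165.481 × 442.8 = 73274.987 L = 73.27 m³.

73.27 cubic metres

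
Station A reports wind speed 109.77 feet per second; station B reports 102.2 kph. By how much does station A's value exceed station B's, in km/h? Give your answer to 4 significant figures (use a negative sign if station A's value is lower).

18.25 km/h

station A: 109.77 ft/s = 120.4484 km/h.
Difference: 120.4484 − 102.2000 = 18.25 km/h.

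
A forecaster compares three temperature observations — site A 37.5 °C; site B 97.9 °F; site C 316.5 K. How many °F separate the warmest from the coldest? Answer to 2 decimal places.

site B: 97.9 °F = 36.611 °C.
site C: 316.5 K = 43.350 °C.
Spread: 43.350 − 36.611 = 6.739 °C = 12.13 °F.

12.13 °F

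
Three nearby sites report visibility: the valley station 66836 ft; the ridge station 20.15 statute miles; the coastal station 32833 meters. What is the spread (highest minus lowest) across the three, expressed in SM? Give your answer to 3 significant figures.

the valley station: 66836 ft = 12.6583 SM.
the coastal station: 32833 m = 20.4015 SM.
Spread: 20.4015 − 12.6583 = 7.74 SM.

7.74 SM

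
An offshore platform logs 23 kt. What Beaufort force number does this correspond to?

Beaufort force 6

23 kt lies in the Beaufort 6 band (strong breeze, 22–27 kt).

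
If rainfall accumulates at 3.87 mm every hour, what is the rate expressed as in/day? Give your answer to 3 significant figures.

3.66 in/day

3.87 mm/hour × 0.0393701 in/mm × 24 hour/day = 3.66 in/day.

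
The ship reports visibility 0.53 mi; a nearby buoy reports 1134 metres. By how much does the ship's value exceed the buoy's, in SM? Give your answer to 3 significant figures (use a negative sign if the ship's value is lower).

-0.175 SM

the buoy: 1134 m = 0.70463 SM.
Difference: 0.53000 − 0.70463 = -0.175 SM.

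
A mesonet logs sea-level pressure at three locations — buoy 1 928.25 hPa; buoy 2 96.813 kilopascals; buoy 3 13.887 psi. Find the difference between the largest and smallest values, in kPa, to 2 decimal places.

buoy 1: 928.25 hPa = 92.8250 kPa.
buoy 3: 13.887 psi = 95.7475 kPa.
Spread: 96.8130 − 92.8250 = 3.99 kPa.

3.99 kPa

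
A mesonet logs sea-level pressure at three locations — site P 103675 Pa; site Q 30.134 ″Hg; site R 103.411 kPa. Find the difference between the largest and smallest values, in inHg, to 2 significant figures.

site P: 103675 Pa = 30.6152 inHg.
site R: 103.411 kPa = 30.5372 inHg.
Spread: 30.6152 − 30.1340 = 0.48 inHg.

0.48 inHg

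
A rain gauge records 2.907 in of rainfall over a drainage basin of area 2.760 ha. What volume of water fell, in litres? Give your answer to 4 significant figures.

Depth: 2.907 in × 25.4 = 73.8378 mm.
Area: 2.760 ha = 27600 m².
1 mm over 1 m² is 1 L, so volume = 73.8378 × 27600 = 2037923.3 L ≈ 2038000 L.

2038000 litres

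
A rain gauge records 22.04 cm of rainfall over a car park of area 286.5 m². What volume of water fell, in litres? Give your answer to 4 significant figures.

63140 litres

Depth: 22.04 cm × 10 = 220.4 mm.
1 mm over 1 m² is 1 L, so volume = 220.4 × 286.5 = 63144.6 L ≈ 63140 L.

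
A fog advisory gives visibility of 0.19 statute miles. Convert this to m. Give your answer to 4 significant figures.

305.8 m

1 SM = 1609.34 m, so 0.19 × 1609.34 = 305.8 m.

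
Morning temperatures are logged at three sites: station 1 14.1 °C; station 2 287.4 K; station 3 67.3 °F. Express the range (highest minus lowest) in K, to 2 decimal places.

station 2: 287.4 K = 14.250 °C.
station 3: 67.3 °F = 19.611 °C.
Spread: 19.611 − 14.100 = 5.511 °C.

5.51 K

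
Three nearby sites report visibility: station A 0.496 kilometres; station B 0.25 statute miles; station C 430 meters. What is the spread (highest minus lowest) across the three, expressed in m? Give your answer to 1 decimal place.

station A: 0.496 km = 496.000 m.
station B: 0.25 SM = 402.336 m.
Spread: 496.000 − 402.336 = 93.7 m.

93.7 m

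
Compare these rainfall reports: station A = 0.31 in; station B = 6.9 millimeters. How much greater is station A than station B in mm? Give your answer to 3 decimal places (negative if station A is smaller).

station A: 0.31 in = 7.87400 mm.
Difference: 7.87400 − 6.90000 = 0.974 mm.

0.974 mm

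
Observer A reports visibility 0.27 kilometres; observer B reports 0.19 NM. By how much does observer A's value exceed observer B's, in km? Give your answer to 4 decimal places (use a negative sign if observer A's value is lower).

observer B: 0.19 nmi = 0.351880 km.
Difference: 0.270000 − 0.351880 = -0.0819 km.

-0.0819 km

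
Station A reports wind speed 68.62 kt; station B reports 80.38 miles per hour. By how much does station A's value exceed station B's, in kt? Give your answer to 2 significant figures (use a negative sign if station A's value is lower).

station B: 80.38 mph = 69.848 kt.
Difference: 68.620 − 69.848 = -1.2 kt.

-1.2 kt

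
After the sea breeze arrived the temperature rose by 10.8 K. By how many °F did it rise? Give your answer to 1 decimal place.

19.4 °F

For a temperature change the 32° offset cancels: Δ°F = 10.8 × 1.8 = 19.4 °F.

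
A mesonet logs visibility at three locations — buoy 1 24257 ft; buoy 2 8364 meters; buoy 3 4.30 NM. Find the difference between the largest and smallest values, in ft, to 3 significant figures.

3180 ft

buoy 2: 8364 m = 27440.94 ft.
buoy 3: 4.30 nmi = 26127.30 ft.
Spread: 27440.94 − 24257.00 = 3180 ft.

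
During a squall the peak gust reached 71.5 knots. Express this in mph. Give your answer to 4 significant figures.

1 kt = 1.15078 mph, so 71.5 × 1.15078 = 82.28 mph.

82.28 mph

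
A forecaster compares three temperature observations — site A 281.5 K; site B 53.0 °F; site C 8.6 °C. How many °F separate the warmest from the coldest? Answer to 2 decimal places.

5.97 °F

site A: 281.5 K = 8.350 °C.
site B: 53.0 °F = 11.667 °C.
Spread: 11.667 − 8.350 = 3.317 °C = 5.97 °F.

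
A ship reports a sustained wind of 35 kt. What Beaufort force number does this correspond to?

Beaufort force 8

35 kt lies in the Beaufort 8 band (gale, 34–40 kt).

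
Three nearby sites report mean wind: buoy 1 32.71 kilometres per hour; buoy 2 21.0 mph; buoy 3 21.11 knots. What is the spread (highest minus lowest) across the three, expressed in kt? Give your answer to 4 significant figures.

3.448 kt

buoy 1: 32.71 km/h = 17.66199 kt.
buoy 2: 21.0 mph = 18.24850 kt.
Spread: 21.11000 − 17.66199 = 3.448 kt.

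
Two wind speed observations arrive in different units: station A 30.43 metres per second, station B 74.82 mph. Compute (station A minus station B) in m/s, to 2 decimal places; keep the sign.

station B: 74.82 mph = 33.4475 m/s.
Difference: 30.4300 − 33.4475 = -3.02 m/s.

-3.02 m/s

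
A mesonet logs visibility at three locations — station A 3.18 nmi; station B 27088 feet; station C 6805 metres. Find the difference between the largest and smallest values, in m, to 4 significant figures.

station A: 3.18 nmi = 5889.36 m.
station B: 27088 ft = 8256.42 m.
Spread: 8256.42 − 5889.36 = 2367 m.

2367 m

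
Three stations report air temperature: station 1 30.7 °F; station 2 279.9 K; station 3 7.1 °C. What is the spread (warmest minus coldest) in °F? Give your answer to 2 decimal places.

14.08 °F

station 1: 30.7 °F = -0.722 °C.
station 2: 279.9 K = 6.750 °C.
Spread: 7.100 − (-0.722) = 7.822 °C = 14.08 °F.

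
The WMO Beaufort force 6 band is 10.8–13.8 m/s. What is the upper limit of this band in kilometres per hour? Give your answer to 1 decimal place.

10.8–13.8 m/s × 3.6 = 38.9–49.7 km/h.

49.7 km/h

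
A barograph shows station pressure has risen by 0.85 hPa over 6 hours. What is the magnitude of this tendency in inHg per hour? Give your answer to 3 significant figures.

0.85 hPa / 6 h × 0.02953 inHg/hPa = 0.00418 inHg/h.

0.00418 inHg per hour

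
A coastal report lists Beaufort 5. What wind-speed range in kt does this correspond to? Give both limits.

Beaufort 5 (fresh breeze) spans 17–21 knots.

17 to 21 kt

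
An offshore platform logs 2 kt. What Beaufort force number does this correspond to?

2 kt lies in the Beaufort 1 band (light air, 1–3 kt).

Beaufort force 1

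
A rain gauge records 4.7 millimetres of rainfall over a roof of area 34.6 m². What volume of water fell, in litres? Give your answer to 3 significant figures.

1 mm over 1 m² is 1 L, so volume = 4.7 × 34.6 = 162.62 L ≈ 163 L.

163 litres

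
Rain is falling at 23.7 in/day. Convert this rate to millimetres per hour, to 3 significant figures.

25.1 mm/hour

23.7 in/day × 25.4 mm/in × 0.0416667 day/hour = 25.1 mm/hour.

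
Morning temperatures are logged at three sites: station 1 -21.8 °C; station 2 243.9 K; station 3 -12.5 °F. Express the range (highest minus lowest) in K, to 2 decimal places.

station 2: 243.9 K = -29.250 °C.
station 3: -12.5 °F = -24.722 °C.
Spread: (-21.800) − (-29.250) = 7.450 °C.

7.45 K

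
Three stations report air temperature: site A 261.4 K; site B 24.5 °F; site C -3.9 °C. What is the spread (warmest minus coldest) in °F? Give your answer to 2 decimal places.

14.13 °F

site A: 261.4 K = -11.750 °C.
site B: 24.5 °F = -4.167 °C.
Spread: (-3.900) − (-11.750) = 7.850 °C = 14.13 °F.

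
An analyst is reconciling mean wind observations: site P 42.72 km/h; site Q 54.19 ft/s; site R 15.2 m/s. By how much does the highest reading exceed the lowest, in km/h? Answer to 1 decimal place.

16.7 km/h

site Q: 54.19 ft/s = 59.462 km/h.
site R: 15.2 m/s = 54.720 km/h.
Spread: 59.462 − 42.720 = 16.7 km/h.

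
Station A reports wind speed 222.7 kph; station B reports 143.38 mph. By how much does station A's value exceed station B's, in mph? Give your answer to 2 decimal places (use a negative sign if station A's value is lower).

station A: 222.7 km/h = 138.3794 mph.
Difference: 138.3794 − 143.3800 = -5.00 mph.

-5.00 mph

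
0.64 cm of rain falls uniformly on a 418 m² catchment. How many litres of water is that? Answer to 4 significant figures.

Depth: 0.64 cm × 10 = 6.4 mm.
1 mm over 1 m² is 1 L, so volume = 6.4 × 418 = 2675.2 L ≈ 2675 L.

2675 litres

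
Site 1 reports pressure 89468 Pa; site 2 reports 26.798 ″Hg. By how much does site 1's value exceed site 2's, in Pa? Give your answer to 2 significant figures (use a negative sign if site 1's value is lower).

-1300 Pa

site 2: 26.798 inHg = 90748.45 Pa.
Difference: 89468.00 − 90748.45 = -1300 Pa.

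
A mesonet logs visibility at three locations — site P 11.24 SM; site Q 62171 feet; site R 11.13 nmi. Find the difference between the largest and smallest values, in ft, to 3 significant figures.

8280 ft

site P: 11.24 SM = 59347.20 ft.
site R: 11.13 nmi = 67627.17 ft.
Spread: 67627.17 − 59347.20 = 8280 ft.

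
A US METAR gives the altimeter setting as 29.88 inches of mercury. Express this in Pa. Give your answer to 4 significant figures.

1 inHg = 3386.39 Pa, so 29.88 × 3386.39 = 101200 Pa.

101200 Pa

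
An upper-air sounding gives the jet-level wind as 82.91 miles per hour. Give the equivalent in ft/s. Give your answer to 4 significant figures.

121.6 ft/s

1 mph = 1.46667 ft/s, so 82.91 × 1.46667 = 121.6 ft/s.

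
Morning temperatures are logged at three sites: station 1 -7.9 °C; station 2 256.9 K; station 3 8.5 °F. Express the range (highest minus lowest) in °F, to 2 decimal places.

station 2: 256.9 K = -16.250 °C.
station 3: 8.5 °F = -13.056 °C.
Spread: (-7.900) − (-16.250) = 8.350 °C = 15.03 °F.

15.03 °F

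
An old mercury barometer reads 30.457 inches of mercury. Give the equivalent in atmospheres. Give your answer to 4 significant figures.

1 inHg = 0.0334211 atm, so 30.457 × 0.0334211 = 1.018 atm.

1.018 atm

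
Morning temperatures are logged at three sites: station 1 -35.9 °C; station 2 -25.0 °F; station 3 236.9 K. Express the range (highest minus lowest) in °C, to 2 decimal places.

station 2: -25.0 °F = -31.667 °C.
station 3: 236.9 K = -36.250 °C.
Spread: (-31.667) − (-36.250) = 4.583 °C.

4.58 °C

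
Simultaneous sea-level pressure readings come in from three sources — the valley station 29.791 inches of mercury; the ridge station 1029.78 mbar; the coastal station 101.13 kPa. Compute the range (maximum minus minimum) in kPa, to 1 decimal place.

the valley station: 29.791 inHg = 100.884 kPa.
the ridge station: 1029.78 mb = 102.978 kPa.
Spread: 102.978 − 100.884 = 2.1 kPa.

2.1 kPa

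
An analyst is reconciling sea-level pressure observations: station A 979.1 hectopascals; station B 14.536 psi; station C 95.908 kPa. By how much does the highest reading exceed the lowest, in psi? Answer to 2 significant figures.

0.63 psi

station A: 979.1 hPa = 14.2006 psi.
station C: 95.908 kPa = 13.9103 psi.
Spread: 14.5360 − 13.9103 = 0.63 psi.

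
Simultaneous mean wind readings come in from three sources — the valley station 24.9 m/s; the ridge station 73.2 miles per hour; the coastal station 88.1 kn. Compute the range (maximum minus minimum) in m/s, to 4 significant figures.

the ridge station: 73.2 mph = 32.7233 m/s.
the coastal station: 88.1 kt = 45.3226 m/s.
Spread: 45.3226 − 24.9000 = 20.42 m/s.

20.42 m/s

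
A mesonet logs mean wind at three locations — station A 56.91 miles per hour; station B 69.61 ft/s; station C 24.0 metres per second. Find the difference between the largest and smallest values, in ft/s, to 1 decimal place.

station A: 56.91 mph = 83.468 ft/s.
station C: 24.0 m/s = 78.740 ft/s.
Spread: 83.468 − 69.610 = 13.9 ft/s.

13.9 ft/s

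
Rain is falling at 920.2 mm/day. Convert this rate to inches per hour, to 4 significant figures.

920.2 mm/day × 0.0393701 in/mm × 0.0416667 day/hour = 1.510 in/hour.

1.510 in/hour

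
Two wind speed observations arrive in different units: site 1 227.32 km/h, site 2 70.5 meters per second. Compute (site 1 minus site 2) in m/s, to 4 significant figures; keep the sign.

site 1: 227.32 km/h = 63.14444 m/s.
Difference: 63.14444 − 70.50000 = -7.356 m/s.

-7.356 m/s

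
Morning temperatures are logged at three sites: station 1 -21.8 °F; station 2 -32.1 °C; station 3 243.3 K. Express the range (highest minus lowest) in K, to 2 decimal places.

station 1: -21.8 °F = -29.889 °C.
station 3: 243.3 K = -29.850 °C.
Spread: (-29.850) − (-32.100) = 2.250 °C.

2.25 K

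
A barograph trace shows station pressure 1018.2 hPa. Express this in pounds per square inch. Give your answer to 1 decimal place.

14.8 psi

1 hPa = 0.0145038 psi, so 1018.2 × 0.0145038 = 14.8 psi.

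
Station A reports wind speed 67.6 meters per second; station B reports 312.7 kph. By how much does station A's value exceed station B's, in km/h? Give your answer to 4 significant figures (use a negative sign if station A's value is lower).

-69.34 km/h

station A: 67.6 m/s = 243.3600 km/h.
Difference: 243.3600 − 312.7000 = -69.34 km/h.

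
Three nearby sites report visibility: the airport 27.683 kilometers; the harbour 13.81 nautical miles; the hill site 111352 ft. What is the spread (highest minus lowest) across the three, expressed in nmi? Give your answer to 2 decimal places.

4.52 nmi

the airport: 27.683 km = 14.9476 nmi.
the hill site: 111352 ft = 18.3262 nmi.
Spread: 18.3262 − 13.8100 = 4.52 nmi.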